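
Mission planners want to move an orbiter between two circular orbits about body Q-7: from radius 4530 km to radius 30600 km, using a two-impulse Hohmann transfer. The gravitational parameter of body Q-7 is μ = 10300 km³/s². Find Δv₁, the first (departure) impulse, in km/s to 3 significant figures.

Semi-major axis of the transfer orbit: a_t = (4530 + 30600)/2 = 17565 km.
Circular speed at r = 4530 km: v_c = √(μ/r) = 1.507889 km/s.
Vis-viva on the transfer ellipse at r = 4530 km gives v_t = √[μ(2/r − 1/a_t)] = 1.990243 km/s.
Δv₁ = |v_t − v_c| = |1.990243 − 1.507889| = 0.4824 km/s.

Δv₁ = 0.482 km/s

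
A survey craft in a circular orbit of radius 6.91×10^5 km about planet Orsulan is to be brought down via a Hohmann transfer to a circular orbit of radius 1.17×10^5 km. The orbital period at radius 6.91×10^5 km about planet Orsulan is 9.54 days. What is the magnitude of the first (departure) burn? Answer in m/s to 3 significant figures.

Δv₁ = 2430 m/s

From Kepler's third law T² = 4π²r³/μ at r = 6.91×10^5 km, T = 9.54 days = 9.54 × 86400 s = 8.24256×10^5 s: μ = 4π²r³/T² = 1.91721×10^7 km³/s².
Semi-major axis of the transfer orbit: a_t = (6.910×10^5 + 1.170×10^5)/2 = 4.040×10^5 km.
Circular speed at r = 6.910×10^5 km: v_c = √(μ/r) = 5.2674 km/s.
Vis-viva on the transfer ellipse at r = 6.910×10^5 km gives v_t = √[μ(2/r − 1/a_t)] = 2.8346 km/s.
Δv₁ = |v_t − v_c| = |2.8346 − 5.2674| = 2.433 km/s.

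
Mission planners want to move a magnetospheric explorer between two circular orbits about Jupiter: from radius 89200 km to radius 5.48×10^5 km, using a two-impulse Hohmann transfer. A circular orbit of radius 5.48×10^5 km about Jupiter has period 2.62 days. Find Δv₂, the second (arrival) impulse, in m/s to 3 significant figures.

From Kepler's third law T² = 4π²r³/μ at r = 5.48×10^5 km, T = 2.62 days = 2.62 × 86400 s = 2.26368×10^5 s: μ = 4π²r³/T² = 1.26786×10^8 km³/s².
The Hohmann ellipse has a_t = (r₁ + r₂)/2 = 3.186×10^5 km.
Circular speed at r = 5.480×10^5 km: v_c = √(μ/r) = 15.21 km/s.
Vis-viva on the transfer ellipse at r = 5.480×10^5 km gives v_t = √[μ(2/r − 1/a_t)] = 8.048 km/s.
Δv₂ = |v_t − v_c| = |8.048 − 15.21| = 7.162 km/s.

Δv₂ = 7160 m/s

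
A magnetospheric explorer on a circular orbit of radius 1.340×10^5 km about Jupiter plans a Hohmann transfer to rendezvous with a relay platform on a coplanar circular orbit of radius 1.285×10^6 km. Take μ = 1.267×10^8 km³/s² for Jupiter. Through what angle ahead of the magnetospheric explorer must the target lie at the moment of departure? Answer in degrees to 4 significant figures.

Transfer-ellipse semi-major axis a_t = (r₁ + r₂)/2 = (1.340×10^5 + 1.285×10^6)/2 = 7.095×10^5 km.
The half-period of the transfer ellipse is t = π√(a_t³/μ) = 1.668×10^5 s.
The target's mean motion on its circular orbit is ω₂ = √(μ/r₂³) = 7.727×10^-6 rad/s.
Angle swept by the target during transfer: ω₂·t = 1.2889 rad = 73.849°.
The magnetospheric explorer traverses 180° on the transfer ellipse, so the target must lead by 180° − 73.849° = 106.2°.

φ = 106.2°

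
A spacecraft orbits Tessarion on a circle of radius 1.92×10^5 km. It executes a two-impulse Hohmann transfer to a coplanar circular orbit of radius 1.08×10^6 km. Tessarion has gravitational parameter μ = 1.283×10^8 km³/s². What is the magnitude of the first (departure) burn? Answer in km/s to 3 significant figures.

Δv₁ = 7.84 km/s

The Hohmann ellipse has a_t = (r₁ + r₂)/2 = 6.360×10^5 km.
On the circular orbit at r = 1.920×10^5 km, v_c = √(μ/r) = 25.850 km/s.
Transfer-orbit speed at the same r (vis-viva, a = a_t): v_t = √[μ(2/r − 1/a_t)] = 33.686 km/s.
Δv₁ = |v_t − v_c| = |33.686 − 25.850| = 7.836 km/s.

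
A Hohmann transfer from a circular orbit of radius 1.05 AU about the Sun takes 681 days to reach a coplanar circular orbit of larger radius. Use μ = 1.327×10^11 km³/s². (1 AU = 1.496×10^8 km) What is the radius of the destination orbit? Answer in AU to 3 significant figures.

r₂ = 3.76 AU

In km: r₁ = 1.05 × 1.496×10^8 = 1.5708×10^8 km.
Transfer time t = 681 days = 5.88384×10^7 s, and t = π√(a_t³/μ).
So a_t = (μ t²/π²)^(1/3) = (1.327×10^11 × (5.88384×10^7)² / π²)^(1/3) = 3.5972×10^8 km.
Since a_t = (r₁ + r₂)/2, r₂ = 2a_t − r₁ = 2×3.5972×10^8 − 1.5708×10^8 = 5.6236×10^8 km.
In AU: r₂ = 5.6236×10^8 / 1.496×10^8 = 3.76 AU.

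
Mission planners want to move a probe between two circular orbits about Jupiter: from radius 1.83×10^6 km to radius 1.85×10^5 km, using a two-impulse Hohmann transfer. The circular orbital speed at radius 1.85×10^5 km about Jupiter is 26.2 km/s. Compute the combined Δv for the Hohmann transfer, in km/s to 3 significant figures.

From the circular-orbit relation v² = μ/r at r = 1.85×10^5 km: μ = v²r = (26.2)² × 1.85×10^5 = 1.26991×10^8 km³/s².
Semi-major axis of the transfer orbit: a_t = (1.830×10^6 + 1.850×10^5)/2 = 1.0075×10^6 km.
At r₁ the circular-orbit speed is v₁ = √(μ/r₁) = 8.3303 km/s.
On the transfer ellipse at r₁, vis-viva equation gives v_a = √[μ(2/r₁ − 1/a_t)] = 3.5696 km/s.
First burn Δv₁ = |v_a − v₁| = 4.761 km/s.
Circular speed at r₂: v₂ = √(μ/r₂) = 26.200 km/s.
Transfer-orbit speed at r₂: v_p = √[μ(2/r₂ − 1/a_t)] = 35.311 km/s.
Second burn Δv₂ = |v₂ − v_p| = 9.111 km/s.
Δv = Δv₁ + Δv₂ = 4.761 + 9.111 = 13.87 km/s.

Δv = 13.9 km/s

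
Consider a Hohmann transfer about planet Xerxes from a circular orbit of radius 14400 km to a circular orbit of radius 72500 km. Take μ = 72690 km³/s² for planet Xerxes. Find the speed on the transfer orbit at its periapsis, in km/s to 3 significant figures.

v = 2.90 km/s

Semi-major axis of the transfer orbit: a_t = (14400 + 72500)/2 = 43450 km.
The periapsis of the transfer ellipse is at r = 14400 km.
Vis-viva: v = √[μ(2/r − 1/a_t)] = √[72690 × (2/14400 − 1/43450)] = 2.902 km/s.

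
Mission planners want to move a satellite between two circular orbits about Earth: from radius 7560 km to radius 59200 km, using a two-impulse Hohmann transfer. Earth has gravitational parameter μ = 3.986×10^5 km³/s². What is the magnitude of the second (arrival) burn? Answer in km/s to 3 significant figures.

Δv₂ = 1.36 km/s

The Hohmann ellipse has a_t = (r₁ + r₂)/2 = 33380 km.
Circular speed at r = 59200 km: v_c = √(μ/r) = 2.595 km/s.
Transfer-orbit speed at the same r (vis-viva, a = a_t): v_t = √[μ(2/r − 1/a_t)] = 1.235 km/s.
Δv₂ = |v_t − v_c| = |1.235 − 2.595| = 1.360 km/s.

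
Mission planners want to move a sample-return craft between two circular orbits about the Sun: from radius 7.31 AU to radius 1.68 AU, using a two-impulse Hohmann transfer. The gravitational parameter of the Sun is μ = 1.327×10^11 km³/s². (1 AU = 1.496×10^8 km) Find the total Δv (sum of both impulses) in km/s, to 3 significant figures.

Δv = 10.6 km/s

In km: r₁ = 7.31 × 1.496×10^8 = 1.093576×10^9 km; r₂ = 1.68 × 1.496×10^8 = 2.51328×10^8 km.
Transfer-ellipse semi-major axis a_t = (r₁ + r₂)/2 = (1.093576×10^9 + 2.51328×10^8)/2 = 6.72452×10^8 km.
At r₁ the circular-orbit speed is v₁ = √(μ/r₁) = 11.0157 km/s.
Transfer-orbit speed at r₁ (v² = μ(2/r − 1/a)): v_a = √[μ(2/r₁ − 1/a_t)] = 6.73443 km/s.
First burn Δv₁ = |v_a − v₁| = 4.281 km/s.
At r₂, v₂ = √(μ/r₂) = 22.978 km/s.
Transfer-orbit speed at r₂: v_p = √[μ(2/r₂ − 1/a_t)] = 29.303 km/s.
Second burn Δv₂ = |v₂ − v_p| = 6.325 km/s.
Total Δv = Δv₁ + Δv₂ = 10.61 km/s.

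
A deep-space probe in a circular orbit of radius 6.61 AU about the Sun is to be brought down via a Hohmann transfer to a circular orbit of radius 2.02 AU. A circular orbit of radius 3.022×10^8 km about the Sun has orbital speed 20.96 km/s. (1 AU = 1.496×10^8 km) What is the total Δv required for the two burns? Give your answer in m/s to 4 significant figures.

Δv = 8641 m/s

From the circular-orbit relation v² = μ/r at r = 3.022×10^8 km: μ = v²r = (20.96)² × 3.022×10^8 = 1.32763×10^11 km³/s².
In km: r₁ = 6.61 × 1.496×10^8 = 9.88856×10^8 km; r₂ = 2.02 × 1.496×10^8 = 3.02192×10^8 km.
The Hohmann ellipse has a_t = (r₁ + r₂)/2 = 6.45524×10^8 km.
At r₁ the circular-orbit speed is v₁ = √(μ/r₁) = 11.587 km/s.
Transfer-orbit speed at r₁ (v² = μ(2/r − 1/a)): v_a = √[μ(2/r₁ − 1/a_t)] = 7.9279 km/s.
First burn Δv₁ = |v_a − v₁| = 3.659 km/s.
Circular speed at r₂: v₂ = √(μ/r₂) = 20.960 km/s.
Transfer-orbit speed at r₂: v_p = √[μ(2/r₂ − 1/a_t)] = 25.942 km/s.
Second burn Δv₂ = |v₂ − v_p| = 4.982 km/s.
Total Δv = Δv₁ + Δv₂ = 8.641 km/s.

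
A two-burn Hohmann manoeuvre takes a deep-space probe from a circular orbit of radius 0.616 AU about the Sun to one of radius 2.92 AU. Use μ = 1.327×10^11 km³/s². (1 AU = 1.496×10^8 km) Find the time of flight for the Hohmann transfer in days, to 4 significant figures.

t = 429.4 days

In km: r₁ = 0.616 × 1.496×10^8 = 9.21536×10^7 km; r₂ = 2.92 × 1.496×10^8 = 4.36832×10^8 km.
The Hohmann ellipse has a_t = (r₁ + r₂)/2 = 2.644928×10^8 km.
By Kepler's third law the transfer-orbit period is T = 2π√(a_t³/μ), so t = T/2 = 3.710×10^7 s.
Converting: 3.710×10^7 s ÷ 86400 s/day = 429.4 days.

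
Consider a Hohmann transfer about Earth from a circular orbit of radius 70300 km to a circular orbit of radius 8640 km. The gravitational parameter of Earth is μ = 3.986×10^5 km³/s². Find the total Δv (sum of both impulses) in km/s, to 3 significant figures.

Δv = 3.54 km/s

Transfer-ellipse semi-major axis a_t = (r₁ + r₂)/2 = (70300 + 8640)/2 = 39470 km.
Circular speed at r₁: v₁ = √(μ/r₁) = √(3.986×10^5/70300) = 2.381 km/s.
Transfer-orbit speed at r₁ (vis-viva equation): v_a = √[μ(2/r₁ − 1/a_t)] = 1.114 km/s.
First burn Δv₁ = |v_a − v₁| = 1.267 km/s.
Circular speed at r₂: v₂ = √(μ/r₂) = 6.792 km/s.
Transfer-orbit speed at r₂: v_p = √[μ(2/r₂ − 1/a_t)] = 9.065 km/s.
Second burn Δv₂ = |v₂ − v_p| = 2.273 km/s.
Δv = Δv₁ + Δv₂ = 1.267 + 2.273 = 3.540 km/s.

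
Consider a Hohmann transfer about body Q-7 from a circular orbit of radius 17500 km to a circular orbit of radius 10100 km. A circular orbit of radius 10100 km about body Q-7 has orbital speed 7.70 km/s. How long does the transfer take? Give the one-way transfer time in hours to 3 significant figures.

From the circular-orbit relation v² = μ/r at r = 10100 km: μ = v²r = (7.70)² × 10100 = 5.98829×10^5 km³/s².
Semi-major axis of the transfer orbit: a_t = (17500 + 10100)/2 = 13800 km.
By Kepler's third law the transfer-orbit period is T = 2π√(a_t³/μ), so t = T/2 = 6581 s.
Converting: 6581 s ÷ 3600 s/hour = 1.83 hours.

t = 1.83 hours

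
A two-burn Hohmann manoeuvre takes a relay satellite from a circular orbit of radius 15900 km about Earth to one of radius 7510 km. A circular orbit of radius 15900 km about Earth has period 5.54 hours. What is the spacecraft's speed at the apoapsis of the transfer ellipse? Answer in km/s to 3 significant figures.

From Kepler's third law T² = 4π²r³/μ at r = 15900 km, T = 5.54 hours = 5.54 × 3600 s = 19944 s: μ = 4π²r³/T² = 3.98957×10^5 km³/s².
The Hohmann ellipse has a_t = (r₁ + r₂)/2 = 11705 km.
The apoapsis of the transfer ellipse is at r = 15900 km.
Vis-viva: v = √[μ(2/r − 1/a_t)] = √[3.98957×10^5 × (2/15900 − 1/11705)] = 4.012 km/s.

v = 4.01 km/s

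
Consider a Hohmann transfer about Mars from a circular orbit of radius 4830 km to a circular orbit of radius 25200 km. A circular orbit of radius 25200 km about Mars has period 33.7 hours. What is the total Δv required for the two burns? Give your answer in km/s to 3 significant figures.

From Kepler's third law T² = 4π²r³/μ at r = 25200 km, T = 33.7 hours = 33.7 × 3600 s = 1.2132×10^5 s: μ = 4π²r³/T² = 42923.6 km³/s².
Semi-major axis of the transfer orbit: a_t = (4830 + 25200)/2 = 15015 km.
Circular speed at r₁: v₁ = √(μ/r₁) = √(42923.6/4830) = 2.9811 km/s.
On the transfer ellipse at r₁, vis-viva gives v_p = √[μ(2/r₁ − 1/a_t)] = 3.8620 km/s.
First burn Δv₁ = |v_p − v₁| = 0.8809 km/s.
At r₂, v₂ = √(μ/r₂) = 1.3051 km/s.
Transfer-orbit speed at r₂: v_a = √[μ(2/r₂ − 1/a_t)] = 0.74022 km/s.
Second burn Δv₂ = |v₂ − v_a| = 0.5649 km/s.
Δv = Δv₁ + Δv₂ = 0.8809 + 0.5649 = 1.446 km/s.

Δv = 1.45 km/s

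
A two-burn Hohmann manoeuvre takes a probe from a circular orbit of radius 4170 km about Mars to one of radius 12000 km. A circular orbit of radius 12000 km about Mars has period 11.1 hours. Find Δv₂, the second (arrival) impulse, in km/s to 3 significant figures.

Δv₂ = 0.532 km/s

From Kepler's third law T² = 4π²r³/μ at r = 12000 km, T = 11.1 hours = 11.1 × 3600 s = 39960 s: μ = 4π²r³/T² = 42722.1 km³/s².
Transfer-ellipse semi-major axis a_t = (r₁ + r₂)/2 = (4170 + 12000)/2 = 8085 km.
Circular speed at r = 12000 km: v_c = √(μ/r) = 1.88684 km/s.
Transfer-orbit speed at the same r (vis-viva, a = a_t): v_t = √[μ(2/r − 1/a_t)] = 1.35508 km/s.
Δv₂ = |v_t − v_c| = |1.35508 − 1.88684| = 0.5318 km/s.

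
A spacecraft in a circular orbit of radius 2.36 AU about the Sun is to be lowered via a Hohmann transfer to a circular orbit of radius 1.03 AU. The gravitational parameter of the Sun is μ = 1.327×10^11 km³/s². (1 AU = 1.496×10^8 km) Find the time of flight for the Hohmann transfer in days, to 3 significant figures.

In km: r₁ = 2.36 × 1.496×10^8 = 3.53056×10^8 km; r₂ = 1.03 × 1.496×10^8 = 1.54088×10^8 km.
Transfer-ellipse semi-major axis a_t = (r₁ + r₂)/2 = (3.53056×10^8 + 1.54088×10^8)/2 = 2.53572×10^8 km.
Half the transfer-orbit period gives t = π√(a_t³/μ) = 3.482×10^7 s.
Converting: 3.482×10^7 s ÷ 86400 s/day = 403 days.

t = 403 days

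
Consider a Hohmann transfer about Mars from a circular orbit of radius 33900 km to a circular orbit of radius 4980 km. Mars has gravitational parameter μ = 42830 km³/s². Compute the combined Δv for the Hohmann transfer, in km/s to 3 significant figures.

Δv = 1.50 km/s

Semi-major axis of the transfer orbit: a_t = (33900 + 4980)/2 = 19440 km.
At r₁ the circular-orbit speed is v₁ = √(μ/r₁) = 1.124 km/s.
Transfer-orbit speed at r₁ (v² = μ(2/r − 1/a)): v_a = √[μ(2/r₁ − 1/a_t)] = 0.5689 km/s.
First burn Δv₁ = |v_a − v₁| = 0.5551 km/s.
Circular speed at r₂: v₂ = √(μ/r₂) = 2.933 km/s.
Transfer-orbit speed at r₂: v_p = √[μ(2/r₂ − 1/a_t)] = 3.873 km/s.
Second burn Δv₂ = |v₂ − v_p| = 0.9400 km/s.
Δv = Δv₁ + Δv₂ = 0.5551 + 0.9400 = 1.495 km/s.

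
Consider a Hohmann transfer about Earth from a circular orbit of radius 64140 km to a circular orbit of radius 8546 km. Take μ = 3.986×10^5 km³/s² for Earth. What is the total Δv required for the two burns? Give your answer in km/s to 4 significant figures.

Δv = 3.527 km/s

Semi-major axis of the transfer orbit: a_t = (64140 + 8546)/2 = 36343 km.
At r₁ the circular-orbit speed is v₁ = √(μ/r₁) = 2.493 km/s.
On the transfer ellipse at r₁, vis-viva equation gives v_a = √[μ(2/r₁ − 1/a_t)] = 1.209 km/s.
First burn Δv₁ = |v_a − v₁| = 1.284 km/s.
Circular speed at r₂: v₂ = √(μ/r₂) = 6.8295 km/s.
Transfer-orbit speed at r₂: v_p = √[μ(2/r₂ − 1/a_t)] = 9.0728 km/s.
Second burn Δv₂ = |v₂ − v_p| = 2.243 km/s.
Total Δv = Δv₁ + Δv₂ = 3.527 km/s.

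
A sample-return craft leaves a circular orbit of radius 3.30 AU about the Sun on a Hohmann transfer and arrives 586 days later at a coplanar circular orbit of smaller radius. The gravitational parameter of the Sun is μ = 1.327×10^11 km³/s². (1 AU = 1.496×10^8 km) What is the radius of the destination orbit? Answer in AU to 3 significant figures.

In km: r₁ = 3.30 × 1.496×10^8 = 4.9368×10^8 km.
Transfer time t = 586 days = 5.06304×10^7 s, and t = π√(a_t³/μ).
So a_t = (μ t²/π²)^(1/3) = (1.327×10^11 × (5.06304×10^7)² / π²)^(1/3) = 3.2544×10^8 km.
Since a_t = (r₁ + r₂)/2, r₂ = 2a_t − r₁ = 2×3.2544×10^8 − 4.9368×10^8 = 1.572×10^8 km.
In AU: r₂ = 1.572×10^8 / 1.496×10^8 = 1.05 AU.

r₂ = 1.05 AU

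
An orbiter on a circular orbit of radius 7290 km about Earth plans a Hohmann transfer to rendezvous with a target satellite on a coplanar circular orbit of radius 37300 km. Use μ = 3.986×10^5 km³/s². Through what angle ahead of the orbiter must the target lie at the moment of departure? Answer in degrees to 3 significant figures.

Transfer-ellipse semi-major axis a_t = (r₁ + r₂)/2 = (7290 + 37300)/2 = 22295 km.
Transfer time t = π√(a_t³/μ) = 16565 s.
Target angular speed ω₂ = √(μ/r₂³) = 8.7641×10^-5 rad/s.
Angle swept by the target during transfer: ω₂·t = 1.4518 rad = 83.18°.
Arrival is 180° from departure on the ellipse, so φ = 180° − 83.18° = 96.8°.

φ = 96.8°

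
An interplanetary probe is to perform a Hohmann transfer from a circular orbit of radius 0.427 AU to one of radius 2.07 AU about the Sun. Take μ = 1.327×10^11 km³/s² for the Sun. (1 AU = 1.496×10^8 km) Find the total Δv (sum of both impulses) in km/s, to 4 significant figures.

Δv = 21.70 km/s

In km: r₁ = 0.427 × 1.496×10^8 = 6.38792×10^7 km; r₂ = 2.07 × 1.496×10^8 = 3.09672×10^8 km.
The Hohmann ellipse has a_t = (r₁ + r₂)/2 = 1.867756×10^8 km.
At r₁ the circular-orbit speed is v₁ = √(μ/r₁) = 45.58 km/s.
Transfer-orbit speed at r₁ (v² = μ(2/r − 1/a)): v_p = √[μ(2/r₁ − 1/a_t)] = 58.69 km/s.
First burn Δv₁ = |v_p − v₁| = 13.110 km/s.
At r₂, v₂ = √(μ/r₂) = 20.7007 km/s.
Transfer-orbit speed at r₂: v_a = √[μ(2/r₂ − 1/a_t)] = 12.1061 km/s.
Second burn Δv₂ = |v₂ − v_a| = 8.5946 km/s.
Total Δv = Δv₁ + Δv₂ = 21.70 km/s.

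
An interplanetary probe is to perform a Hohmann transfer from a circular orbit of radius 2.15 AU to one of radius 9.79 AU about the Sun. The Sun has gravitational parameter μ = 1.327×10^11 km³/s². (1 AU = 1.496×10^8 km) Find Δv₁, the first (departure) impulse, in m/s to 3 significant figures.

In km: r₁ = 2.15 × 1.496×10^8 = 3.2164×10^8 km; r₂ = 9.79 × 1.496×10^8 = 1.464584×10^9 km.
The Hohmann ellipse has a_t = (r₁ + r₂)/2 = 8.93112×10^8 km.
Circular speed at r = 3.2164×10^8 km: v_c = √(μ/r) = 20.312 km/s.
Vis-viva on the transfer ellipse at r = 3.2164×10^8 km gives v_t = √[μ(2/r − 1/a_t)] = 26.011 km/s.
Δv₁ = |v_t − v_c| = |26.011 − 20.312| = 5.699 km/s.

Δv₁ = 5700 m/s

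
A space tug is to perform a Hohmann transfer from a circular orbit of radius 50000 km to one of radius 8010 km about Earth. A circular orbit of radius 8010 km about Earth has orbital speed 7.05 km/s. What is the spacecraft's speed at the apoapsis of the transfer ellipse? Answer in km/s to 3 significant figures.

From the circular-orbit relation v² = μ/r at r = 8010 km: μ = v²r = (7.05)² × 8010 = 3.98117×10^5 km³/s².
The Hohmann ellipse has a_t = (r₁ + r₂)/2 = 29005 km.
The apoapsis of the transfer ellipse is at r = 50000 km.
Applying v² = μ(2/r − 1/a_t): v = 1.483 km/s.

v = 1.48 km/s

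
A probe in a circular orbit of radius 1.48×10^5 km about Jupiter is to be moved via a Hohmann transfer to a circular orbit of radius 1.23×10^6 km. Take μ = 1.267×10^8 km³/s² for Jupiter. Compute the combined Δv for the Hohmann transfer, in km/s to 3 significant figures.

Δv = 15.3 km/s

Semi-major axis of the transfer orbit: a_t = (1.480×10^5 + 1.230×10^6)/2 = 6.890×10^5 km.
Circular speed at r₁: v₁ = √(μ/r₁) = √(1.267×10^8/1.480×10^5) = 29.259 km/s.
On the transfer ellipse at r₁, vis-viva equation gives v_p = √[μ(2/r₁ − 1/a_t)] = 39.093 km/s.
First burn Δv₁ = |v_p − v₁| = 9.834 km/s.
At r₂, v₂ = √(μ/r₂) = 10.149 km/s.
Transfer-orbit speed at r₂: v_a = √[μ(2/r₂ − 1/a_t)] = 4.7039 km/s.
Second burn Δv₂ = |v₂ − v_a| = 5.445 km/s.
Total Δv = Δv₁ + Δv₂ = 15.28 km/s.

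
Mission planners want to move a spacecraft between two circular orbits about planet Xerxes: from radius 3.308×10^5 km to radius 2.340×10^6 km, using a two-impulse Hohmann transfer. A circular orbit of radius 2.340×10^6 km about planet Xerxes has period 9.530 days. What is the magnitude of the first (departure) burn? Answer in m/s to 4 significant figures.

Δv₁ = 15370 m/s

From Kepler's third law T² = 4π²r³/μ at r = 2.340×10^6 km, T = 9.530 days = 9.530 × 86400 s = 8.23392×10^5 s: μ = 4π²r³/T² = 7.46095×10^8 km³/s².
The Hohmann ellipse has a_t = (r₁ + r₂)/2 = 1.3354×10^6 km.
On the circular orbit at r = 3.308×10^5 km, v_c = √(μ/r) = 47.4913 km/s.
Transfer-orbit speed at the same r (vis-viva, a = a_t): v_t = √[μ(2/r − 1/a_t)] = 62.8661 km/s.
Δv₁ = |v_t − v_c| = |62.8661 − 47.4913| = 15.37 km/s.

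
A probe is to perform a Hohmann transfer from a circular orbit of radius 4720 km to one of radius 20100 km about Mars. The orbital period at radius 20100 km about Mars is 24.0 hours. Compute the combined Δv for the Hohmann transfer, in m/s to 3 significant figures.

Δv = 1380 m/s

From Kepler's third law T² = 4π²r³/μ at r = 20100 km, T = 24.0 hours = 24.0 × 3600 s = 86400 s: μ = 4π²r³/T² = 42945.8 km³/s².
Semi-major axis of the transfer orbit: a_t = (4720 + 20100)/2 = 12410 km.
At r₁ the circular-orbit speed is v₁ = √(μ/r₁) = 3.0164019 km/s.
On the transfer ellipse at r₁, vis-viva equation gives v_p = √[μ(2/r₁ − 1/a_t)] = 3.8388518 km/s.
First burn Δv₁ = |v_p − v₁| = 0.8224 km/s.
Circular speed at r₂: v₂ = √(μ/r₂) = 1.461713 km/s.
Transfer-orbit speed at r₂: v_a = √[μ(2/r₂ − 1/a_t)] = 0.9014617 km/s.
Second burn Δv₂ = |v₂ − v_a| = 0.5603 km/s.
Total Δv = Δv₁ + Δv₂ = 1.383 km/s.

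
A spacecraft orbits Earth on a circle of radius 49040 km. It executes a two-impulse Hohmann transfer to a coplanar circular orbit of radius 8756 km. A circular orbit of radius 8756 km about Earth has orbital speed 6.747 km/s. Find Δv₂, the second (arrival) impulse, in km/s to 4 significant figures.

Δv₂ = 2.042 km/s

From the circular-orbit relation v² = μ/r at r = 8756 km: μ = v²r = (6.747)² × 8756 = 3.98591×10^5 km³/s².
Semi-major axis of the transfer orbit: a_t = (49040 + 8756)/2 = 28898 km.
On the circular orbit at r = 8756 km, v_c = √(μ/r) = 6.747 km/s.
Transfer-orbit speed at the same r (vis-viva, a = a_t): v_t = √[μ(2/r − 1/a_t)] = 8.789 km/s.
Δv₂ = |v_t − v_c| = |8.789 − 6.747| = 2.042 km/s.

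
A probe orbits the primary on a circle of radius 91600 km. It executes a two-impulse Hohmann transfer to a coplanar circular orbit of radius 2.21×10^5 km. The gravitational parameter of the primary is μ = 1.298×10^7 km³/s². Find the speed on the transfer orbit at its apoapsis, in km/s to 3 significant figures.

v = 5.87 km/s

Transfer-ellipse semi-major axis a_t = (r₁ + r₂)/2 = (91600 + 2.210×10^5)/2 = 1.563×10^5 km.
The apoapsis of the transfer ellipse is at r = 2.210×10^5 km.
Vis-viva: v = √[μ(2/r − 1/a_t)] = √[1.298×10^7 × (2/2.210×10^5 − 1/1.563×10^5)] = 5.867 km/s.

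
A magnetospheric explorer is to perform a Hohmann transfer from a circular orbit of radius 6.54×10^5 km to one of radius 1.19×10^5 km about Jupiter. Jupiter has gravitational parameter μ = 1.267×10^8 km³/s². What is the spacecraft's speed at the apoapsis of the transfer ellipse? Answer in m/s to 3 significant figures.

v = 7720 m/s

The Hohmann ellipse has a_t = (r₁ + r₂)/2 = 3.865×10^5 km.
The apoapsis of the transfer ellipse is at r = 6.540×10^5 km.
From the vis-viva equation, v = √[μ(2/r − 1/a_t)] = 7.723 km/s.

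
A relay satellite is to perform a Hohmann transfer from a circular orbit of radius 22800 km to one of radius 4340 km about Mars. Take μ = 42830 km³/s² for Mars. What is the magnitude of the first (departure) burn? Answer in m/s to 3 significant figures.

Δv₁ = 595 m/s

Semi-major axis of the transfer orbit: a_t = (22800 + 4340)/2 = 13570 km.
On the circular orbit at r = 22800 km, v_c = √(μ/r) = 1.3706 km/s.
Transfer-orbit speed at the same r (vis-viva, a = a_t): v_t = √[μ(2/r − 1/a_t)] = 0.77511 km/s.
Δv₁ = |v_t − v_c| = |0.77511 − 1.3706| = 0.5955 km/s.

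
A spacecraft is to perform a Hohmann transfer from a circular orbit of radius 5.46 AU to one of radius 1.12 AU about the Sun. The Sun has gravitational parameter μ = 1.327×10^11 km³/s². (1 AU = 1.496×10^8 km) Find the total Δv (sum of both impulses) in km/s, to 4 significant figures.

Δv = 13.42 km/s

In km: r₁ = 5.46 × 1.496×10^8 = 8.16816×10^8 km; r₂ = 1.12 × 1.496×10^8 = 1.67552×10^8 km.
Transfer-ellipse semi-major axis a_t = (r₁ + r₂)/2 = (8.16816×10^8 + 1.67552×10^8)/2 = 4.92184×10^8 km.
Circular speed at r₁: v₁ = √(μ/r₁) = √(1.327×10^11/8.16816×10^8) = 12.746 km/s.
On the transfer ellipse at r₁, vis-viva equation gives v_a = √[μ(2/r₁ − 1/a_t)] = 7.4368 km/s.
First burn Δv₁ = |v_a − v₁| = 5.309 km/s.
Circular speed at r₂: v₂ = √(μ/r₂) = 28.142 km/s.
Transfer-orbit speed at r₂: v_p = √[μ(2/r₂ − 1/a_t)] = 36.254 km/s.
Second burn Δv₂ = |v₂ − v_p| = 8.112 km/s.
Δv = Δv₁ + Δv₂ = 5.309 + 8.112 = 13.42 km/s.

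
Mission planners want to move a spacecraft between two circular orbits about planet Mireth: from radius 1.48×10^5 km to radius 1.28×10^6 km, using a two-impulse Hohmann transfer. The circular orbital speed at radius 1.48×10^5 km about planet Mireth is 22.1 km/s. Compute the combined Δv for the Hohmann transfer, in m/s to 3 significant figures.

From the circular-orbit relation v² = μ/r at r = 1.48×10^5 km: μ = v²r = (22.1)² × 1.48×10^5 = 7.22847×10^7 km³/s².
Transfer-ellipse semi-major axis a_t = (r₁ + r₂)/2 = (1.480×10^5 + 1.280×10^6)/2 = 7.140×10^5 km.
Circular speed at r₁: v₁ = √(μ/r₁) = √(7.22847×10^7/1.480×10^5) = 22.10 km/s.
Transfer-orbit speed at r₁ (vis-viva equation): v_p = √[μ(2/r₁ − 1/a_t)] = 29.59 km/s.
First burn Δv₁ = |v_p − v₁| = 7.490 km/s.
Circular speed at r₂: v₂ = √(μ/r₂) = 7.5148 km/s.
Transfer-orbit speed at r₂: v_a = √[μ(2/r₂ − 1/a_t)] = 3.4214 km/s.
Second burn Δv₂ = |v₂ − v_a| = 4.093 km/s.
Δv = Δv₁ + Δv₂ = 7.490 + 4.093 = 11.58 km/s.

Δv = 11600 m/s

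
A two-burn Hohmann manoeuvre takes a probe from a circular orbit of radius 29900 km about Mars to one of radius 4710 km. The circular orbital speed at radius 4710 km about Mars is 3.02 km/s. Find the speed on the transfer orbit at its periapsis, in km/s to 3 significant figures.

v = 3.97 km/s

From the circular-orbit relation v² = μ/r at r = 4710 km: μ = v²r = (3.02)² × 4710 = 42957.1 km³/s².
Transfer-ellipse semi-major axis a_t = (r₁ + r₂)/2 = (29900 + 4710)/2 = 17305 km.
The periapsis of the transfer ellipse is at r = 4710 km.
Applying v² = μ(2/r − 1/a_t): v = 3.970 km/s.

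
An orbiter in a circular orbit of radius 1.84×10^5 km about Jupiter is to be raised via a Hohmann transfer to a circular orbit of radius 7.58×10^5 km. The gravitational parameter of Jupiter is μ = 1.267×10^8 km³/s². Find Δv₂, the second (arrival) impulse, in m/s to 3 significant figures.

Δv₂ = 4850 m/s

Transfer-ellipse semi-major axis a_t = (r₁ + r₂)/2 = (1.840×10^5 + 7.580×10^5)/2 = 4.710×10^5 km.
On the circular orbit at r = 7.580×10^5 km, v_c = √(μ/r) = 12.929 km/s.
Transfer-orbit speed at the same r (vis-viva, a = a_t): v_t = √[μ(2/r − 1/a_t)] = 8.0808 km/s.
Δv₂ = |v_t − v_c| = |8.0808 − 12.929| = 4.848 km/s.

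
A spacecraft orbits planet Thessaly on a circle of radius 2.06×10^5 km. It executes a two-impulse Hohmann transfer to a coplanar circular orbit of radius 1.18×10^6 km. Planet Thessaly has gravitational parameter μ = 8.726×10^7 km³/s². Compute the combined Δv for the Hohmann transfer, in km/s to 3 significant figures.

Δv = 10.2 km/s

The Hohmann ellipse has a_t = (r₁ + r₂)/2 = 6.930×10^5 km.
At r₁ the circular-orbit speed is v₁ = √(μ/r₁) = 20.581 km/s.
Transfer-orbit speed at r₁ (v² = μ(2/r − 1/a)): v_p = √[μ(2/r₁ − 1/a_t)] = 26.856 km/s.
First burn Δv₁ = |v_p − v₁| = 6.275 km/s.
At r₂, v₂ = √(μ/r₂) = 8.599 km/s.
Transfer-orbit speed at r₂: v_a = √[μ(2/r₂ − 1/a_t)] = 4.688 km/s.
Second burn Δv₂ = |v₂ − v_a| = 3.911 km/s.
Δv = Δv₁ + Δv₂ = 6.275 + 3.911 = 10.19 km/s.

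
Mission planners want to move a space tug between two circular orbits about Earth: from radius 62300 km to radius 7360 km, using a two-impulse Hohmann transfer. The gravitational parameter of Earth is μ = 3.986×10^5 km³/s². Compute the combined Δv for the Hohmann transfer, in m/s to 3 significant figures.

Δv = 3850 m/s

Transfer-ellipse semi-major axis a_t = (r₁ + r₂)/2 = (62300 + 7360)/2 = 34830 km.
At r₁ the circular-orbit speed is v₁ = √(μ/r₁) = 2.5294 km/s.
On the transfer ellipse at r₁, vis-viva equation gives v_a = √[μ(2/r₁ − 1/a_t)] = 1.1628 km/s.
First burn Δv₁ = |v_a − v₁| = 1.367 km/s.
At r₂, v₂ = √(μ/r₂) = 7.359 km/s.
Transfer-orbit speed at r₂: v_p = √[μ(2/r₂ − 1/a_t)] = 9.842 km/s.
Second burn Δv₂ = |v₂ − v_p| = 2.483 km/s.
Δv = Δv₁ + Δv₂ = 1.367 + 2.483 = 3.850 km/s.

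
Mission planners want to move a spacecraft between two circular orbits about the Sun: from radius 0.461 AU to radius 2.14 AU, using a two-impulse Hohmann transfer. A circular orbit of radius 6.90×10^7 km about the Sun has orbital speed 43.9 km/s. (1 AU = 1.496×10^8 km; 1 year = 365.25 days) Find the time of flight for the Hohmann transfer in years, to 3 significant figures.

From the circular-orbit relation v² = μ/r at r = 6.90×10^7 km: μ = v²r = (43.9)² × 6.90×10^7 = 1.32977×10^11 km³/s².
In km: r₁ = 0.461 × 1.496×10^8 = 6.89656×10^7 km; r₂ = 2.14 × 1.496×10^8 = 3.20144×10^8 km.
The Hohmann ellipse has a_t = (r₁ + r₂)/2 = 1.945548×10^8 km.
By Kepler's third law the transfer-orbit period is T = 2π√(a_t³/μ), so t = T/2 = 2.338×10^7 s.
Converting: 2.338×10^7 s ÷ 3.15576×10^7 s/year (365.25 × 86400) = 0.741 years.

t = 0.741 years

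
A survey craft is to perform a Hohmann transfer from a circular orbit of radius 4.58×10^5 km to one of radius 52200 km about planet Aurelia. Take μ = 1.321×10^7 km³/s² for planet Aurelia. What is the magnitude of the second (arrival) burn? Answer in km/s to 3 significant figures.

Δv₂ = 5.41 km/s

Semi-major axis of the transfer orbit: a_t = (4.580×10^5 + 52200)/2 = 2.551×10^5 km.
Circular speed at r = 52200 km: v_c = √(μ/r) = 15.908 km/s.
Transfer-orbit speed at the same r (vis-viva, a = a_t): v_t = √[μ(2/r − 1/a_t)] = 21.315 km/s.
Δv₂ = |v_t − v_c| = |21.315 − 15.908| = 5.407 km/s.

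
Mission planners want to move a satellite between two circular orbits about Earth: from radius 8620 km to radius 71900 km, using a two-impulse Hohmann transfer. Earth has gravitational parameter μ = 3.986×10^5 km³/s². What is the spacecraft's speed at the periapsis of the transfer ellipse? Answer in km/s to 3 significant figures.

Semi-major axis of the transfer orbit: a_t = (8620 + 71900)/2 = 40260 km.
The periapsis of the transfer ellipse is at r = 8620 km.
From the vis-viva equation, v = √[μ(2/r − 1/a_t)] = 9.087 km/s.

v = 9.09 km/s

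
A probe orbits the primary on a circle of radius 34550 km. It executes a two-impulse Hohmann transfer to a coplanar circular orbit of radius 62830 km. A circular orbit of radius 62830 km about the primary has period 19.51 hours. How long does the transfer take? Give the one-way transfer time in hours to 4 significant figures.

t = 6.655 hours

From Kepler's third law T² = 4π²r³/μ at r = 62830 km, T = 19.51 hours = 19.51 × 3600 s = 70236 s: μ = 4π²r³/T² = 1.98491×10^6 km³/s².
Semi-major axis of the transfer orbit: a_t = (34550 + 62830)/2 = 48690 km.
Transfer time t = π√(a_t³/μ) = π√((48690)³ / 1.98491×10^6) = 23957 s.
Converting: 23957 s ÷ 3600 s/hour = 6.655 hours.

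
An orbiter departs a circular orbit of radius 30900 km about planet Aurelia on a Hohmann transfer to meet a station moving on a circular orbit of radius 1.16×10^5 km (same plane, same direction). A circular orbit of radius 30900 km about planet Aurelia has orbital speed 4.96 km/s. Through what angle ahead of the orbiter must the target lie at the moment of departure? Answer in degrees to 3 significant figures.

φ = 89.3°

From the circular-orbit relation v² = μ/r at r = 30900 km: μ = v²r = (4.96)² × 30900 = 7.60189×10^5 km³/s².
Transfer-ellipse semi-major axis a_t = (r₁ + r₂)/2 = (30900 + 1.160×10^5)/2 = 73450 km.
Transfer time t = π√(a_t³/μ) = 71726 s.
The target's mean motion on its circular orbit is ω₂ = √(μ/r₂³) = 2.2069×10^-5 rad/s.
Angle swept by the target during transfer: ω₂·t = 1.5829 rad = 90.69°.
Arrival is 180° from departure on the ellipse, so φ = 180° − 90.69° = 89.3°.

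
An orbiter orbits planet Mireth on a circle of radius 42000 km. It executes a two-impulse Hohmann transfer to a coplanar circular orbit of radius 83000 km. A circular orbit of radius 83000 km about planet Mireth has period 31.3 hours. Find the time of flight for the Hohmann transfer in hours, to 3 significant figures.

From Kepler's third law T² = 4π²r³/μ at r = 83000 km, T = 31.3 hours = 31.3 × 3600 s = 1.1268×10^5 s: μ = 4π²r³/T² = 1.77787×10^6 km³/s².
Semi-major axis of the transfer orbit: a_t = (42000 + 83000)/2 = 62500 km.
Transfer time t = π√(a_t³/μ) = π√((62500)³ / 1.77787×10^6) = 36810 s.
Converting: 36810 s ÷ 3600 s/hour = 10.2 hours.

t = 10.2 hours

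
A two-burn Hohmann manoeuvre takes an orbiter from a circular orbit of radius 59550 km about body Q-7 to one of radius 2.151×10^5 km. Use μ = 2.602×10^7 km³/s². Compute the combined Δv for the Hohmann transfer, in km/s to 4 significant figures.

Δv = 9.014 km/s

The Hohmann ellipse has a_t = (r₁ + r₂)/2 = 1.37325×10^5 km.
Circular speed at r₁: v₁ = √(μ/r₁) = √(2.602×10^7/59550) = 20.903 km/s.
Transfer-orbit speed at r₁ (v² = μ(2/r − 1/a)): v_p = √[μ(2/r₁ − 1/a_t)] = 26.161 km/s.
First burn Δv₁ = |v_p − v₁| = 5.258 km/s.
Circular speed at r₂: v₂ = √(μ/r₂) = 10.9985 km/s.
Transfer-orbit speed at r₂: v_a = √[μ(2/r₂ − 1/a_t)] = 7.24268 km/s.
Second burn Δv₂ = |v₂ − v_a| = 3.756 km/s.
Δv = Δv₁ + Δv₂ = 5.258 + 3.756 = 9.014 km/s.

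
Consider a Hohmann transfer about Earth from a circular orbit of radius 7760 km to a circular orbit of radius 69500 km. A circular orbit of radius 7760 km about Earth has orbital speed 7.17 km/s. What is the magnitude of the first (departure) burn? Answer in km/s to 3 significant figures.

From the circular-orbit relation v² = μ/r at r = 7760 km: μ = v²r = (7.17)² × 7760 = 3.98933×10^5 km³/s².
Semi-major axis of the transfer orbit: a_t = (7760 + 69500)/2 = 38630 km.
On the circular orbit at r = 7760 km, v_c = √(μ/r) = 7.170 km/s.
Transfer-orbit speed at the same r (vis-viva, a = a_t): v_t = √[μ(2/r − 1/a_t)] = 9.617 km/s.
Δv₁ = |v_t − v_c| = |9.617 − 7.170| = 2.447 km/s.

Δv₁ = 2.45 km/s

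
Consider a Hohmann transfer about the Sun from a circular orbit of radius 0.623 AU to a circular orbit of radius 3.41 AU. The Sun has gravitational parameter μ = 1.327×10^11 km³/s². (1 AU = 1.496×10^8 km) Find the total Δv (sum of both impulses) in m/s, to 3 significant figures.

Δv = 18500 m/s

In km: r₁ = 0.623 × 1.496×10^8 = 9.32008×10^7 km; r₂ = 3.41 × 1.496×10^8 = 5.10136×10^8 km.
Transfer-ellipse semi-major axis a_t = (r₁ + r₂)/2 = (9.32008×10^7 + 5.10136×10^8)/2 = 3.016684×10^8 km.
At r₁ the circular-orbit speed is v₁ = √(μ/r₁) = 37.73 km/s.
Transfer-orbit speed at r₁ (vis-viva equation): v_p = √[μ(2/r₁ − 1/a_t)] = 49.07 km/s.
First burn Δv₁ = |v_p − v₁| = 11.34 km/s.
Circular speed at r₂: v₂ = √(μ/r₂) = 16.1284 km/s.
Transfer-orbit speed at r₂: v_a = √[μ(2/r₂ − 1/a_t)] = 8.96473 km/s.
Second burn Δv₂ = |v₂ − v_a| = 7.164 km/s.
Δv = Δv₁ + Δv₂ = 11.34 + 7.164 = 18.50 km/s.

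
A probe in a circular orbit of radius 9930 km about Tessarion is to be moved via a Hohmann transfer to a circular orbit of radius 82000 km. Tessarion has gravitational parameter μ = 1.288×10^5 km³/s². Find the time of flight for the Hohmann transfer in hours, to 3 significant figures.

t = 24.0 hours

Transfer-ellipse semi-major axis a_t = (r₁ + r₂)/2 = (9930 + 82000)/2 = 45965 km.
Half the transfer-orbit period gives t = π√(a_t³/μ) = 86260 s.
Converting: 86260 s ÷ 3600 s/hour = 24.0 hours.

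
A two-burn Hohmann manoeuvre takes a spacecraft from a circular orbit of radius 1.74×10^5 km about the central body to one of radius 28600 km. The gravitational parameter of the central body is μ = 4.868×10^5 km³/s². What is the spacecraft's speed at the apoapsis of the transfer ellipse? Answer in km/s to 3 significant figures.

v = 0.889 km/s

Transfer-ellipse semi-major axis a_t = (r₁ + r₂)/2 = (1.740×10^5 + 28600)/2 = 1.013×10^5 km.
The apoapsis of the transfer ellipse is at r = 1.740×10^5 km.
Applying v² = μ(2/r − 1/a_t): v = 0.8887 km/s.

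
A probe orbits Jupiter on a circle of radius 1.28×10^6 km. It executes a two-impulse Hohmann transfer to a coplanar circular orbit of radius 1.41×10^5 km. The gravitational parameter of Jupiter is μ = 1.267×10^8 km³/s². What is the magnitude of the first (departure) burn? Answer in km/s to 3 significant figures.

Δv₁ = 5.52 km/s

Transfer-ellipse semi-major axis a_t = (r₁ + r₂)/2 = (1.280×10^6 + 1.410×10^5)/2 = 7.105×10^5 km.
On the circular orbit at r = 1.280×10^6 km, v_c = √(μ/r) = 9.949 km/s.
Transfer-orbit speed at the same r (vis-viva, a = a_t): v_t = √[μ(2/r − 1/a_t)] = 4.432 km/s.
Δv₁ = |v_t − v_c| = |4.432 − 9.949| = 5.517 km/s.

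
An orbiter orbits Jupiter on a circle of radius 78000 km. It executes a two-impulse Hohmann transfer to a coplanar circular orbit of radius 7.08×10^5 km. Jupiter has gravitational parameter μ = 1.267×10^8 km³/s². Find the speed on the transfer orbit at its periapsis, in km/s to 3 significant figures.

v = 54.1 km/s

The Hohmann ellipse has a_t = (r₁ + r₂)/2 = 3.930×10^5 km.
The periapsis of the transfer ellipse is at r = 78000 km.
Applying v² = μ(2/r − 1/a_t): v = 54.10 km/s.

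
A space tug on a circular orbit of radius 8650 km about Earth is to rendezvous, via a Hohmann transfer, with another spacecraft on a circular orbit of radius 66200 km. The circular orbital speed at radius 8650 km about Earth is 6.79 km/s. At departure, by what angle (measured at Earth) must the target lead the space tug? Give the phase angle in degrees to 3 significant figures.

From the circular-orbit relation v² = μ/r at r = 8650 km: μ = v²r = (6.79)² × 8650 = 3.98800×10^5 km³/s².
Transfer-ellipse semi-major axis a_t = (r₁ + r₂)/2 = (8650 + 66200)/2 = 37425 km.
The half-period of the transfer ellipse is t = π√(a_t³/μ) = 36018 s.
Target angular speed ω₂ = √(μ/r₂³) = 3.7076×10^-5 rad/s.
Angle swept by the target during transfer: ω₂·t = 1.3354 rad = 76.51°.
Arrival is 180° from departure on the ellipse, so φ = 180° − 76.51° = 103°.

φ = 103°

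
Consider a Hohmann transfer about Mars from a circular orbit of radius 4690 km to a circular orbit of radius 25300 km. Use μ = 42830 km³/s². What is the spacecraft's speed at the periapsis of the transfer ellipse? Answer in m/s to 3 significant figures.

v = 3930 m/s

Transfer-ellipse semi-major axis a_t = (r₁ + r₂)/2 = (4690 + 25300)/2 = 14995 km.
At periapsis, r = 4690 km.
Applying v² = μ(2/r − 1/a_t): v = 3.925 km/s.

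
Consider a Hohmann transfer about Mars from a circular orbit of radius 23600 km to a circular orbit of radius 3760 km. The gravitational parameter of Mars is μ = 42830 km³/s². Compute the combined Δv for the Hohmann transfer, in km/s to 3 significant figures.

The Hohmann ellipse has a_t = (r₁ + r₂)/2 = 13680 km.
Circular speed at r₁: v₁ = √(μ/r₁) = √(42830/23600) = 1.3472 km/s.
Transfer-orbit speed at r₁ (vis-viva): v_a = √[μ(2/r₁ − 1/a_t)] = 0.70627 km/s.
First burn Δv₁ = |v_a − v₁| = 0.6409 km/s.
At r₂, v₂ = √(μ/r₂) = 3.375 km/s.
Transfer-orbit speed at r₂: v_p = √[μ(2/r₂ − 1/a_t)] = 4.433 km/s.
Second burn Δv₂ = |v₂ − v_p| = 1.058 km/s.
Total Δv = Δv₁ + Δv₂ = 1.699 km/s.

Δv = 1.70 km/s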